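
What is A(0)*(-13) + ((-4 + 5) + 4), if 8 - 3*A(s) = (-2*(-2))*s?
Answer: -89/3 ≈ -29.667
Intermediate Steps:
A(s) = 8/3 - 4*s/3 (A(s) = 8/3 - (-2*(-2))*s/3 = 8/3 - 4*s/3)
A(0)*(-13) + ((-4 + 5) + 4) = (8/3 - 4/3*0)*(-13) + ((-4 + 5) + 4) = (8/3 + 0)*(-13) + (1 + 4) = (8/3)*(-13) + 5 = -104/3 + 5 = -89/3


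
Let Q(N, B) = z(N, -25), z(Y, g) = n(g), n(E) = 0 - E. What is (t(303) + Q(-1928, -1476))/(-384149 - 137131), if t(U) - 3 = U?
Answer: -331/521280 ≈ -0.00063498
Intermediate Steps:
n(E) = -E
z(Y, g) = -g
t(U) = 3 + U
Q(N, B) = 25 (Q(N, B) = -1*(-25) = 25)
(t(303) + Q(-1928, -1476))/(-384149 - 137131) = ((3 + 303) + 25)/(-384149 - 137131) = (306 + 25)/(-521280) = 331*(-1/521280) = -331/521280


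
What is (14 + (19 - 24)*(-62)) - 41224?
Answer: -40900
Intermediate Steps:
(14 + (19 - 24)*(-62)) - 41224 = (14 - 5*(-62)) - 41224 = (14 + 310) - 41224 = 324 - 41224 = -40900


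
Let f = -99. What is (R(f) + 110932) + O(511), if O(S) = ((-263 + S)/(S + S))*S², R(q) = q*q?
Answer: 184097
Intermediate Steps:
R(q) = q²
O(S) = S*(-263 + S)/2 (O(S) = ((-263 + S)/((2*S)))*S² = ((-263 + S)*(1/(2*S)))*S² = ((-263 + S)/(2*S))*S² = S*(-263 + S)/2)
(R(f) + 110932) + O(511) = ((-99)² + 110932) + (½)*511*(-263 + 511) = (9801 + 110932) + (½)*511*248 = 120733 + 63364 = 184097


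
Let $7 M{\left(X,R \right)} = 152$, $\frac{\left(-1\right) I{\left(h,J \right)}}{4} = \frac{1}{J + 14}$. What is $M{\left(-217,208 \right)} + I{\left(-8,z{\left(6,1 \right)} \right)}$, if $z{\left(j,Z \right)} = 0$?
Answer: $\frac{150}{7} \approx 21.429$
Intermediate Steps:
$I{\left(h,J \right)} = - \frac{4}{14 + J}$ ($I{\left(h,J \right)} = - \frac{4}{J + 14} = - \frac{4}{14 + J}$)
$M{\left(X,R \right)} = \frac{152}{7}$ ($M{\left(X,R \right)} = \frac{1}{7} \cdot 152 = \frac{152}{7}$)
$M{\left(-217,208 \right)} + I{\left(-8,z{\left(6,1 \right)} \right)} = \frac{152}{7} - \frac{4}{14 + 0} = \frac{152}{7} - \frac{4}{14} = \frac{152}{7} - \frac{2}{7} = \frac{150}{7}$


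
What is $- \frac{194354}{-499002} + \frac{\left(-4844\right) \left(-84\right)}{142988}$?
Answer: $\frac{28854025943}{8918912247} \approx 3.2351$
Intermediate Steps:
$- \frac{194354}{-499002} + \frac{\left(-4844\right) \left(-84\right)}{142988} = \left(-194354\right) \left(- \frac{1}{499002}\right) + 406896 \cdot \frac{1}{142988} = \frac{97177}{249501} + \frac{101724}{35747} = \frac{28854025943}{8918912247}$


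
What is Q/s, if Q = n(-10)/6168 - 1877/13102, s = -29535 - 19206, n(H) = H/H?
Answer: 525647/179041502808 ≈ 2.9359e-6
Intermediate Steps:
n(H) = 1
s = -48741
Q = -5782117/40406568 (Q = 1/6168 - 1877/13102 = -5782117/40406568 ≈ -0.14310)
Q/s = -5782117/40406568/(-48741) = -5782117/40406568*(-1/48741) = 525647/179041502808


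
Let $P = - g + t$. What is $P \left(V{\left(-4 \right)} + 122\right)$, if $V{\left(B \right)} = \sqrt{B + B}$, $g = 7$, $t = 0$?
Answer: $-854 - 14 i \sqrt{2} \approx -854.0 - 19.799 i$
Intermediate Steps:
$V{\left(B \right)} = \sqrt{2} \sqrt{B}$ ($V{\left(B \right)} = \sqrt{2 B} = \sqrt{2} \sqrt{B}$)
$P = -7$ ($P = \left(-1\right) 7 + 0 = -7 + 0 = -7$)
$P \left(V{\left(-4 \right)} + 122\right) = - 7 \left(\sqrt{2} \sqrt{-4} + 122\right) = - 7 \left(\sqrt{2} \cdot 2 i + 122\right) = - 7 \left(2 i \sqrt{2} + 122\right) = - 7 \left(122 + 2 i \sqrt{2}\right) = -854 - 14 i \sqrt{2}$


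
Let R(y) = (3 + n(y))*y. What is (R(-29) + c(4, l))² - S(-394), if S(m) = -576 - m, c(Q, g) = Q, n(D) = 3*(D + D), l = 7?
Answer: 24631551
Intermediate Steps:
n(D) = 6*D (n(D) = 3*(2*D) = 6*D)
R(y) = y*(3 + 6*y) (R(y) = (3 + 6*y)*y = y*(3 + 6*y))
(R(-29) + c(4, l))² - S(-394) = (3*(-29)*(1 + 2*(-29)) + 4)² - (-576 - 1*(-394)) = (3*(-29)*(1 - 58) + 4)² - (-576 + 394) = (3*(-29)*(-57) + 4)² - 1*(-182) = (4959 + 4)² + 182 = 4963² + 182 = 24631369 + 182 = 24631551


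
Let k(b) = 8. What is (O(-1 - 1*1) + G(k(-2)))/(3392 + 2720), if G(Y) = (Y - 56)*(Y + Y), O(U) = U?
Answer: -385/3056 ≈ -0.12598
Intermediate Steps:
G(Y) = 2*Y*(-56 + Y) (G(Y) = (-56 + Y)*(2*Y) = 2*Y*(-56 + Y))
(O(-1 - 1*1) + G(k(-2)))/(3392 + 2720) = ((-1 - 1*1) + 2*8*(-56 + 8))/(3392 + 2720) = ((-1 - 1) + 2*8*(-48))/6112 = (-2 - 768)*(1/6112) = -770*1/6112 = -385/3056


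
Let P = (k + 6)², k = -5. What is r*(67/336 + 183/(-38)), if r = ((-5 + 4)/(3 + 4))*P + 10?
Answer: -677833/14896 ≈ -45.504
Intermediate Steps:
P = 1 (P = (-5 + 6)² = 1² = 1)
r = 69/7 (r = ((-5 + 4)/(3 + 4))*1 + 10 = -1/7*1 + 10 = -1*⅐*1 + 10 = -⅐*1 + 10 = -⅐ + 10 = 69/7 ≈ 9.8571)
r*(67/336 + 183/(-38)) = 69*(67/336 + 183/(-38))/7 = 69*(67*(1/336) + 183*(-1/38))/7 = 69*(67/336 - 183/38)/7 = (69/7)*(-29471/6384) = -677833/14896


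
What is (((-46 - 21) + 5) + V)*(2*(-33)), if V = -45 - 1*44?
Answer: 9966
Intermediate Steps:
V = -89 (V = -45 - 44 = -89)
(((-46 - 21) + 5) + V)*(2*(-33)) = (((-46 - 21) + 5) - 89)*(2*(-33)) = ((-67 + 5) - 89)*(-66) = (-62 - 89)*(-66) = -151*(-66) = 9966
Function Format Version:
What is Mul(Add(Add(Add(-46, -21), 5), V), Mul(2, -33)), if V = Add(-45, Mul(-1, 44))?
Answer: 9966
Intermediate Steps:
V = -89 (V = Add(-45, -44) = -89)
Mul(Add(Add(Add(-46, -21), 5), V), Mul(2, -33)) = Mul(Add(Add(Add(-46, -21), 5), -89), Mul(2, -33)) = Mul(Add(Add(-67, 5), -89), -66) = Mul(Add(-62, -89), -66) = Mul(-151, -66) = 9966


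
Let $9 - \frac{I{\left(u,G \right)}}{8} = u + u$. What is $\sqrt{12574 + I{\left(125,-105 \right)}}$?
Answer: $\sqrt{10646} \approx 103.18$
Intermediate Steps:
$I{\left(u,G \right)} = 72 - 16 u$ ($I{\left(u,G \right)} = 72 - 8 \left(u + u\right) = 72 - 8 \cdot 2 u = 72 - 16 u$)
$\sqrt{12574 + I{\left(125,-105 \right)}} = \sqrt{12574 + \left(72 - 2000\right)} = \sqrt{12574 - 1928} = \sqrt{10646}$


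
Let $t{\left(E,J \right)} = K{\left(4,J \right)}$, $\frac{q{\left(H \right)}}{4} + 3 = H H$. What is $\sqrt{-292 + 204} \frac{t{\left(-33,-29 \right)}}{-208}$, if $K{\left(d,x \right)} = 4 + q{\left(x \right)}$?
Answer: $- \frac{839 i \sqrt{22}}{26} \approx - 151.36 i$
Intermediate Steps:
$q{\left(H \right)} = -12 + 4 H^{2}$ ($q{\left(H \right)} = -12 + 4 H H = -12 + 4 H^{2}$)
$K{\left(d,x \right)} = -8 + 4 x^{2}$ ($K{\left(d,x \right)} = 4 + \left(-12 + 4 x^{2}\right) = -8 + 4 x^{2}$)
$t{\left(E,J \right)} = -8 + 4 J^{2}$
$\sqrt{-292 + 204} \frac{t{\left(-33,-29 \right)}}{-208} = \sqrt{-292 + 204} \frac{-8 + 4 \left(-29\right)^{2}}{-208} = \sqrt{-88} \left(-8 + 4 \cdot 841\right) \left(- \frac{1}{208}\right) = 2 i \sqrt{22} \left(-8 + 3364\right) \left(- \frac{1}{208}\right) = 2 i \sqrt{22} \cdot 3356 \left(- \frac{1}{208}\right) = 2 i \sqrt{22} \left(- \frac{839}{52}\right) = - \frac{839 i \sqrt{22}}{26}$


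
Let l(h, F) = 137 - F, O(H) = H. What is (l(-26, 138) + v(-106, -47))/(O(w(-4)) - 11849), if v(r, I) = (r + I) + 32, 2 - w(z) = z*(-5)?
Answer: 122/11867 ≈ 0.010281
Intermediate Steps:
w(z) = 2 + 5*z (w(z) = 2 - z*(-5) = 2 - (-5)*z = 2 + 5*z)
v(r, I) = 32 + I + r (v(r, I) = (I + r) + 32 = 32 + I + r)
(l(-26, 138) + v(-106, -47))/(O(w(-4)) - 11849) = ((137 - 1*138) + (32 - 47 - 106))/((2 + 5*(-4)) - 11849) = ((137 - 138) - 121)/((2 - 20) - 11849) = (-1 - 121)/(-18 - 11849) = -122/(-11867) = -122*(-1/11867) = 122/11867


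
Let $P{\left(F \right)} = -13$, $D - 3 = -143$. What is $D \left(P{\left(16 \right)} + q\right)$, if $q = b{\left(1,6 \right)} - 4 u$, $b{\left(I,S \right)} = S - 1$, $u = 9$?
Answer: $6160$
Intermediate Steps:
$D = -140$ ($D = 3 - 143 = -140$)
$b{\left(I,S \right)} = -1 + S$
$q = -31$ ($q = \left(-1 + 6\right) - 36 = 5 - 36 = -31$)
$D \left(P{\left(16 \right)} + q\right) = - 140 \left(-13 - 31\right) = \left(-140\right) \left(-44\right) = 6160$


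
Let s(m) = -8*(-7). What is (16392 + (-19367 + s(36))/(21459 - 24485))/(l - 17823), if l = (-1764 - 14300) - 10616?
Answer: -49621503/134666078 ≈ -0.36848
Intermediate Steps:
s(m) = 56
l = -26680 (l = -16064 - 10616 = -26680)
(16392 + (-19367 + s(36))/(21459 - 24485))/(l - 17823) = (16392 + (-19367 + 56)/(21459 - 24485))/(-26680 - 17823) = (16392 - 19311/(-3026))/(-44503) = (16392 - 19311*(-1/3026))*(-1/44503) = (16392 + 19311/3026)*(-1/44503) = (49621503/3026)*(-1/44503) = -49621503/134666078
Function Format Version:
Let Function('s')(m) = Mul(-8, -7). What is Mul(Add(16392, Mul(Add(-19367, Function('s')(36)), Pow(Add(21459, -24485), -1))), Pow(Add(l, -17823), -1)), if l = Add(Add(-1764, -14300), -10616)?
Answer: Rational(-49621503, 134666078) ≈ -0.36848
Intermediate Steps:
Function('s')(m) = 56
l = -26680 (l = Add(-16064, -10616) = -26680)
Mul(Add(16392, Mul(Add(-19367, Function('s')(36)), Pow(Add(21459, -24485), -1))), Pow(Add(l, -17823), -1)) = Mul(Add(16392, Mul(Add(-19367, 56), Pow(Add(21459, -24485), -1))), Pow(Add(-26680, -17823), -1)) = Mul(Add(16392, Mul(-19311, Pow(-3026, -1))), Pow(-44503, -1)) = Mul(Add(16392, Mul(-19311, Rational(-1, 3026))), Rational(-1, 44503)) = Mul(Add(16392, Rational(19311, 3026)), Rational(-1, 44503)) = Mul(Rational(49621503, 3026), Rational(-1, 44503)) = Rational(-49621503, 134666078)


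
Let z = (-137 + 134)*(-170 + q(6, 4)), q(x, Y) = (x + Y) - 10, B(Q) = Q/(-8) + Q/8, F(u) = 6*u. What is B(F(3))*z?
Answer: 0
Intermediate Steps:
B(Q) = 0 (B(Q) = Q*(-1/8) + Q*(1/8) = -Q/8 + Q/8 = 0)
q(x, Y) = -10 + Y + x (q(x, Y) = (Y + x) - 10 = -10 + Y + x)
z = 510 (z = (-137 + 134)*(-170 + (-10 + 4 + 6)) = -3*(-170 + 0) = -3*(-170) = 510)
B(F(3))*z = 0*510 = 0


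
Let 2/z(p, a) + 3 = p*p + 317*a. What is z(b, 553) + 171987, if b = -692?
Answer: 56253679948/327081 ≈ 1.7199e+5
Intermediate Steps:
z(p, a) = 2/(-3 + p**2 + 317*a) (z(p, a) = 2/(-3 + (p*p + 317*a)) = 2/(-3 + (p**2 + 317*a)) = 2/(-3 + p**2 + 317*a))
z(b, 553) + 171987 = 2/(-3 + (-692)**2 + 317*553) + 171987 = 2/(-3 + 478864 + 175301) + 171987 = 2/654162 + 171987 = 2*(1/654162) + 171987 = 1/327081 + 171987 = 56253679948/327081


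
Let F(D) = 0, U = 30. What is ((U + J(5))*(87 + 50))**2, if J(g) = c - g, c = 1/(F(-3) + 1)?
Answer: 12687844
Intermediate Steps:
c = 1 (c = 1/(0 + 1) = 1/1 = 1)
J(g) = 1 - g
((U + J(5))*(87 + 50))**2 = ((30 + (1 - 1*5))*(87 + 50))**2 = ((30 + (1 - 5))*137)**2 = ((30 - 4)*137)**2 = (26*137)**2 = 3562**2 = 12687844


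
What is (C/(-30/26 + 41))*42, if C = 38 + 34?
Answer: 2808/37 ≈ 75.892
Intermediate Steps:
C = 72
(C/(-30/26 + 41))*42 = (72/(-30/26 + 41))*42 = (72/(-30*1/26 + 41))*42 = (72/(-15/13 + 41))*42 = (72/(518/13))*42 = ((13/518)*72)*42 = (468/259)*42 = 2808/37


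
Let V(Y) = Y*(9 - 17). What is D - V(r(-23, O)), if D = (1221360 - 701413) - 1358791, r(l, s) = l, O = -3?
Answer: -839028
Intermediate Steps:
V(Y) = -8*Y (V(Y) = Y*(-8) = -8*Y)
D = -838844 (D = 519947 - 1358791 = -838844)
D - V(r(-23, O)) = -838844 - (-8)*(-23) = -838844 - 1*184 = -838844 - 184 = -839028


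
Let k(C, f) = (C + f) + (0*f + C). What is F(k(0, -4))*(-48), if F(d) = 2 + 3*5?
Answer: -816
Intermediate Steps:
k(C, f) = f + 2*C (k(C, f) = (C + f) + (0 + C) = (C + f) + C = f + 2*C)
F(d) = 17 (F(d) = 2 + 15 = 17)
F(k(0, -4))*(-48) = 17*(-48) = -816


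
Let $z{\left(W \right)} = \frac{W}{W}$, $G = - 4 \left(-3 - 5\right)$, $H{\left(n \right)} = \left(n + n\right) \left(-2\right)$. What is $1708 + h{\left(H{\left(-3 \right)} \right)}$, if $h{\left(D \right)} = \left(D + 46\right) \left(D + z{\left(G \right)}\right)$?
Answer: $2462$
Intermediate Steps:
$H{\left(n \right)} = - 4 n$ ($H{\left(n \right)} = 2 n \left(-2\right) = - 4 n$)
$G = 32$ ($G = \left(-4\right) \left(-8\right) = 32$)
$z{\left(W \right)} = 1$
$h{\left(D \right)} = \left(1 + D\right) \left(46 + D\right)$ ($h{\left(D \right)} = \left(D + 46\right) \left(D + 1\right) = \left(46 + D\right) \left(1 + D\right) = \left(1 + D\right) \left(46 + D\right)$)
$1708 + h{\left(H{\left(-3 \right)} \right)} = 1708 + \left(46 + \left(\left(-4\right) \left(-3\right)\right)^{2} + 47 \left(\left(-4\right) \left(-3\right)\right)\right) = 1708 + \left(46 + 12^{2} + 47 \cdot 12\right) = 1708 + \left(46 + 144 + 564\right) = 1708 + 754 = 2462$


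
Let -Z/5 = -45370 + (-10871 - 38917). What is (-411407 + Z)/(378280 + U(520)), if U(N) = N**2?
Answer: 64383/648680 ≈ 0.099252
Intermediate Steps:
Z = 475790 (Z = -5*(-45370 + (-10871 - 38917)) = -5*(-45370 - 49788) = -5*(-95158) = 475790)
(-411407 + Z)/(378280 + U(520)) = (-411407 + 475790)/(378280 + 520**2) = 64383/(378280 + 270400) = 64383/648680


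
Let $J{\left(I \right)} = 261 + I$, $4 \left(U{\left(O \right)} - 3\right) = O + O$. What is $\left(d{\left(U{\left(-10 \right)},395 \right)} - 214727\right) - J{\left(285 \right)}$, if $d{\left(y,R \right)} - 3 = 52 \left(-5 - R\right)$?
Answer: $-236070$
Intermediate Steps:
$U{\left(O \right)} = 3 + \frac{O}{2}$ ($U{\left(O \right)} = 3 + \frac{O + O}{4} = 3 + \frac{2 O}{4} = 3 + \frac{O}{2}$)
$d{\left(y,R \right)} = -257 - 52 R$ ($d{\left(y,R \right)} = 3 + 52 \left(-5 - R\right) = 3 - \left(260 + 52 R\right) = -257 - 52 R$)
$\left(d{\left(U{\left(-10 \right)},395 \right)} - 214727\right) - J{\left(285 \right)} = \left(\left(-257 - 20540\right) - 214727\right) - \left(261 + 285\right) = \left(\left(-257 - 20540\right) - 214727\right) - 546 = \left(-20797 - 214727\right) - 546 = -235524 - 546 = -236070$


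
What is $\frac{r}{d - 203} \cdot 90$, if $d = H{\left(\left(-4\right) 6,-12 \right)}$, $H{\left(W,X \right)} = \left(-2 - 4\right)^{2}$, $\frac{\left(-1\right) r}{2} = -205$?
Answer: $- \frac{36900}{167} \approx -220.96$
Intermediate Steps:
$r = 410$ ($r = \left(-2\right) \left(-205\right) = 410$)
$H{\left(W,X \right)} = 36$ ($H{\left(W,X \right)} = \left(-6\right)^{2} = 36$)
$d = 36$
$\frac{r}{d - 203} \cdot 90 = \frac{410}{36 - 203} \cdot 90 = \frac{410}{-167} \cdot 90 = 410 \left(- \frac{1}{167}\right) 90 = \left(- \frac{410}{167}\right) 90 = - \frac{36900}{167}$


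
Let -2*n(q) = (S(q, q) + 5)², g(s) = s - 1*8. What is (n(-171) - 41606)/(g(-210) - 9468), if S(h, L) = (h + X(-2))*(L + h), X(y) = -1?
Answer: 3460934453/19372 ≈ 1.7866e+5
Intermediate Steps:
g(s) = -8 + s (g(s) = s - 8 = -8 + s)
S(h, L) = (-1 + h)*(L + h) (S(h, L) = (h - 1)*(L + h) = (-1 + h)*(L + h))
n(q) = -(5 - 2*q + 2*q²)²/2 (n(q) = -((q² - q - q + q*q) + 5)²/2 = -((q² - q - q + q²) + 5)²/2 = -((-2*q + 2*q²) + 5)²/2 = -(5 - 2*q + 2*q²)²/2)
(n(-171) - 41606)/(g(-210) - 9468) = (-(5 - 2*(-171) + 2*(-171)²)²/2 - 41606)/((-8 - 210) - 9468) = (-(5 + 342 + 2*29241)²/2 - 41606)/(-218 - 9468) = (-(5 + 342 + 58482)²/2 - 41606)/(-9686) = (-½*58829² - 41606)*(-1/9686) = (-½*3460851241 - 41606)*(-1/9686) = (-3460851241/2 - 41606)*(-1/9686) = -3460934453/2*(-1/9686) = 3460934453/19372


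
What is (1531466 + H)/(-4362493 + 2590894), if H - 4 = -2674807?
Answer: 1143337/1771599 ≈ 0.64537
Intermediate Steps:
H = -2674803 (H = 4 - 2674807 = -2674803)
(1531466 + H)/(-4362493 + 2590894) = (1531466 - 2674803)/(-4362493 + 2590894) = -1143337/(-1771599) = -1143337*(-1/1771599) = 1143337/1771599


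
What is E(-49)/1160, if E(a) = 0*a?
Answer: 0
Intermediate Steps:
E(a) = 0
E(-49)/1160 = 0/1160 = 0*(1/1160) = 0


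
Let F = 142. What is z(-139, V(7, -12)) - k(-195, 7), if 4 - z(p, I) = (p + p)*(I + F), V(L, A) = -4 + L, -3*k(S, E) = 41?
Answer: 120983/3 ≈ 40328.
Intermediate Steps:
k(S, E) = -41/3 (k(S, E) = -⅓*41 = -41/3)
z(p, I) = 4 - 2*p*(142 + I) (z(p, I) = 4 - (p + p)*(I + 142) = 4 - 2*p*(142 + I))
z(-139, V(7, -12)) - k(-195, 7) = (4 - 284*(-139) - 2*(-4 + 7)*(-139)) - 1*(-41/3) = (4 + 39476 - 2*3*(-139)) + 41/3 = (4 + 39476 + 834) + 41/3 = 40314 + 41/3 = 120983/3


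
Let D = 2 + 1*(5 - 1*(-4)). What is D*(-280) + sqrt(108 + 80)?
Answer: -3080 + 2*sqrt(47) ≈ -3066.3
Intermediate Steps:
D = 11 (D = 2 + 1*(5 + 4) = 2 + 1*9 = 2 + 9 = 11)
D*(-280) + sqrt(108 + 80) = 11*(-280) + sqrt(108 + 80) = -3080 + sqrt(188) = -3080 + 2*sqrt(47)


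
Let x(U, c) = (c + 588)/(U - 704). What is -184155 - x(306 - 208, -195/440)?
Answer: -3273522045/17776 ≈ -1.8415e+5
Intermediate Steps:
x(U, c) = (588 + c)/(-704 + U)
-184155 - x(306 - 208, -195/440) = -184155 - (588 - 195/440)/(-704 + (306 - 208)) = -184155 - (588 - 195*1/440)/(-704 + 98) = -184155 - (588 - 39/88)/(-606) = -184155 - (-1)*51705/(606*88) = -184155 - 1*(-17235/17776) = -184155 + 17235/17776 = -3273522045/17776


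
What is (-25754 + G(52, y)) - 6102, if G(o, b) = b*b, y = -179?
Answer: 185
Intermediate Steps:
G(o, b) = b²
(-25754 + G(52, y)) - 6102 = (-25754 + (-179)²) - 6102 = (-25754 + 32041) - 6102 = 6287 - 6102 = 185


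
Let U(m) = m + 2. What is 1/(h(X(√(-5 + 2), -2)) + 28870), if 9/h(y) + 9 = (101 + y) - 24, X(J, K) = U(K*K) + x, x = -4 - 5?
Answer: 65/1876559 ≈ 3.4638e-5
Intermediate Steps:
x = -9
U(m) = 2 + m
X(J, K) = -7 + K² (X(J, K) = (2 + K*K) - 9 = (2 + K²) - 9 = -7 + K²)
h(y) = 9/(68 + y) (h(y) = 9/(-9 + ((101 + y) - 24)) = 9/(-9 + (77 + y)) = 9/(68 + y))
1/(h(X(√(-5 + 2), -2)) + 28870) = 1/(9/(68 + (-7 + (-2)²)) + 28870) = 1/(9/(68 + (-7 + 4)) + 28870) = 1/(9/(68 - 3) + 28870) = 1/(9/65 + 28870) = 1/(1876559/65) = 65/1876559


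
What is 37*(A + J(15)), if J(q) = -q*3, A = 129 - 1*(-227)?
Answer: 11507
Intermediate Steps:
A = 356 (A = 129 + 227 = 356)
J(q) = -3*q
37*(A + J(15)) = 37*(356 - 3*15) = 37*(356 - 45) = 37*311 = 11507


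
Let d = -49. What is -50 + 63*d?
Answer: -3137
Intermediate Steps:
-50 + 63*d = -50 + 63*(-49) = -50 - 3087 = -3137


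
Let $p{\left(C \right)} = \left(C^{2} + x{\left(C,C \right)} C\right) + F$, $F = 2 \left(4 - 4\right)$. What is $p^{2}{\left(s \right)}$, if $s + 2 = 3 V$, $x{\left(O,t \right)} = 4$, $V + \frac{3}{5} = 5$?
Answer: $\frac{18113536}{625} \approx 28982.0$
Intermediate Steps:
$V = \frac{22}{5}$ ($V = - \frac{3}{5} + 5 = \frac{22}{5} \approx 4.4$)
$F = 0$ ($F = 2 \cdot 0 = 0$)
$s = \frac{56}{5}$ ($s = -2 + 3 \cdot \frac{22}{5} = -2 + \frac{66}{5} = \frac{56}{5} \approx 11.2$)
$p{\left(C \right)} = C^{2} + 4 C$ ($p{\left(C \right)} = \left(C^{2} + 4 C\right) + 0 = C^{2} + 4 C$)
$p^{2}{\left(s \right)} = \left(\frac{56 \left(4 + \frac{56}{5}\right)}{5}\right)^{2} = \left(\frac{56}{5} \cdot \frac{76}{5}\right)^{2} = \left(\frac{4256}{25}\right)^{2} = \frac{18113536}{625}$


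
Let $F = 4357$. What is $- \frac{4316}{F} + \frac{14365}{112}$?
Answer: $\frac{62104913}{487984} \approx 127.27$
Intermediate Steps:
$- \frac{4316}{F} + \frac{14365}{112} = - \frac{4316}{4357} + \frac{14365}{112} = \frac{62104913}{487984}$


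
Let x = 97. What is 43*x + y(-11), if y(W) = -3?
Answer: 4168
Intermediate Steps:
43*x + y(-11) = 43*97 - 3 = 4171 - 3 = 4168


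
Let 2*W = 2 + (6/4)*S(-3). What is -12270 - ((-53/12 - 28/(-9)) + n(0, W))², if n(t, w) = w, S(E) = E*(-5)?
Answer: -4014289/324 ≈ -12390.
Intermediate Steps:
S(E) = -5*E
W = 49/4 (W = (2 + (6/4)*(-5*(-3)))/2 = (2 + (6*(¼))*15)/2 = (2 + (3/2)*15)/2 = (2 + 45/2)/2 = (½)*(49/2) = 49/4 ≈ 12.250)
-12270 - ((-53/12 - 28/(-9)) + n(0, W))² = -12270 - ((-53/12 - 28/(-9)) + 49/4)² = -12270 - ((-53*1/12 - 28*(-⅑)) + 49/4)² = -12270 - ((-53/12 + 28/9) + 49/4)² = -12270 - (-47/36 + 49/4)² = -12270 - (197/18)² = -12270 - 1*38809/324 = -12270 - 38809/324 = -4014289/324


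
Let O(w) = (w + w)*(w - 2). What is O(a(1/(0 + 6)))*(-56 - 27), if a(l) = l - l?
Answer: 0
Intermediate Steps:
a(l) = 0
O(w) = 2*w*(-2 + w) (O(w) = (2*w)*(-2 + w) = 2*w*(-2 + w))
O(a(1/(0 + 6)))*(-56 - 27) = (2*0*(-2 + 0))*(-56 - 27) = (2*0*(-2))*(-83) = 0*(-83) = 0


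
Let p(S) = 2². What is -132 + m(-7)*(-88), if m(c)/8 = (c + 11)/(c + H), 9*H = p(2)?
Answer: 17556/59 ≈ 297.56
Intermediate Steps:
p(S) = 4
H = 4/9 (H = (⅑)*4 = 4/9 ≈ 0.44444)
m(c) = 8*(11 + c)/(4/9 + c) (m(c) = 8*((c + 11)/(c + 4/9)) = 8*((11 + c)/(4/9 + c)) = 8*(11 + c)/(4/9 + c))
-132 + m(-7)*(-88) = -132 + (72*(11 - 7)/(4 + 9*(-7)))*(-88) = -132 + (72*4/(4 - 63))*(-88) = -132 + (72*4/(-59))*(-88) = -132 + (72*(-1/59)*4)*(-88) = -132 - 288/59*(-88) = -132 + 25344/59 = 17556/59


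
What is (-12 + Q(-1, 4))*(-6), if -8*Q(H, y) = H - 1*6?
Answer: 267/4 ≈ 66.750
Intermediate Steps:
Q(H, y) = 3/4 - H/8 (Q(H, y) = -(H - 1*6)/8 = -(H - 6)/8 = -(-6 + H)/8 = 3/4 - H/8)
(-12 + Q(-1, 4))*(-6) = (-12 + (3/4 - 1/8*(-1)))*(-6) = (-12 + (3/4 + 1/8))*(-6) = (-12 + 7/8)*(-6) = -89/8*(-6) = 267/4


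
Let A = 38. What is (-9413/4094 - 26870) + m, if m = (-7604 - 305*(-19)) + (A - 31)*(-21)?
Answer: -118023057/4094 ≈ -28828.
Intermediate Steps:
m = -1956 (m = (-7604 - 305*(-19)) + (38 - 31)*(-21) = (-7604 + 5795) + 7*(-21) = -1809 - 147 = -1956)
(-9413/4094 - 26870) + m = (-9413/4094 - 26870) - 1956 = -110015193/4094 - 1956 = -118023057/4094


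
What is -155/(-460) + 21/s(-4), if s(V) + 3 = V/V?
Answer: -935/92 ≈ -10.163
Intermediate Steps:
s(V) = -2 (s(V) = -3 + V/V = -3 + 1 = -2)
-155/(-460) + 21/s(-4) = -155/(-460) + 21/(-2) = -155*(-1/460) + 21*(-½) = 31/92 - 21/2 = -935/92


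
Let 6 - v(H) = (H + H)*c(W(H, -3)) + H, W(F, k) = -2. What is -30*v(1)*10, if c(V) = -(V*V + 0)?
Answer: -3900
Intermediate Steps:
c(V) = -V**2 (c(V) = -(V**2 + 0) = -V**2)
v(H) = 6 + 7*H (v(H) = 6 - ((H + H)*(-1*(-2)**2) + H) = 6 - ((2*H)*(-1*4) + H) = 6 - ((2*H)*(-4) + H) = 6 - (-8*H + H) = 6 - (-7)*H = 6 + 7*H)
-30*v(1)*10 = -30*(6 + 7*1)*10 = -30*(6 + 7)*10 = -30*13*10 = -390*10 = -3900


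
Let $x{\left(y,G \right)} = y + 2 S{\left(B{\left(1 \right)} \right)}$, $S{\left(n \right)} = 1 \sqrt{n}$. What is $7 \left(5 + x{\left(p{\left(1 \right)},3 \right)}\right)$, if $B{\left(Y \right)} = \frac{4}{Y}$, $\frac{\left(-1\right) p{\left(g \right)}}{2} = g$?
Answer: $49$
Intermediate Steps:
$p{\left(g \right)} = - 2 g$
$S{\left(n \right)} = \sqrt{n}$
$x{\left(y,G \right)} = 4 + y$ ($x{\left(y,G \right)} = y + 2 \sqrt{\frac{4}{1}} = y + 2 \sqrt{4 \cdot 1} = y + 2 \sqrt{4} = y + 2 \cdot 2 = y + 4 = 4 + y$)
$7 \left(5 + x{\left(p{\left(1 \right)},3 \right)}\right) = 7 \left(5 + \left(4 - 2\right)\right) = 7 \left(5 + 2\right) = 7 \cdot 7 = 49$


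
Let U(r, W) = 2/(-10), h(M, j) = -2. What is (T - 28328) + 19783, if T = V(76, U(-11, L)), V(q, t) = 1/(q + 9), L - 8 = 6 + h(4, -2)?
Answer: -726324/85 ≈ -8545.0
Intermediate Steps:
L = 12 (L = 8 + (6 - 2) = 8 + 4 = 12)
U(r, W) = -⅕ (U(r, W) = 2*(-⅒) = -⅕)
V(q, t) = 1/(9 + q)
T = 1/85 (T = 1/(9 + 76) = 1/85 ≈ 0.011765)
(T - 28328) + 19783 = (1/85 - 28328) + 19783 = -2407879/85 + 19783 = -726324/85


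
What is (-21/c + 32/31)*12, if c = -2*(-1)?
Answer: -3522/31 ≈ -113.61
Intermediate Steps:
c = 2
(-21/c + 32/31)*12 = (-21/2 + 32/31)*12 = -587/62*12 = -3522/31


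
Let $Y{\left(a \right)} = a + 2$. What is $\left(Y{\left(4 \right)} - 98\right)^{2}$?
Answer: $8464$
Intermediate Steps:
$Y{\left(a \right)} = 2 + a$
$\left(Y{\left(4 \right)} - 98\right)^{2} = \left(\left(2 + 4\right) - 98\right)^{2} = \left(6 - 98\right)^{2} = \left(-92\right)^{2} = 8464$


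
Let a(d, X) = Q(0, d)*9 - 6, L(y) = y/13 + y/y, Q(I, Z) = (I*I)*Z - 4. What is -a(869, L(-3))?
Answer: 42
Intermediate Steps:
Q(I, Z) = -4 + Z*I² (Q(I, Z) = I²*Z - 4 = Z*I² - 4 = -4 + Z*I²)
L(y) = 1 + y/13 (L(y) = y*(1/13) + 1 = y/13 + 1 = 1 + y/13)
a(d, X) = -42 (a(d, X) = (-4 + d*0²)*9 - 6 = (-4 + d*0)*9 - 6 = (-4 + 0)*9 - 6 = -4*9 - 6 = -36 - 6 = -42)
-a(869, L(-3)) = -1*(-42) = 42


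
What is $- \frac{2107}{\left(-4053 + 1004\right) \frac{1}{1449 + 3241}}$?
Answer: $\frac{9881830}{3049} \approx 3241.0$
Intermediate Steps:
$- \frac{2107}{\left(-4053 + 1004\right) \frac{1}{1449 + 3241}} = - \frac{2107}{\left(-3049\right) \frac{1}{4690}} = - \frac{2107}{- \frac{3049}{4690}} = \left(-2107\right) \left(- \frac{4690}{3049}\right) = \frac{9881830}{3049}$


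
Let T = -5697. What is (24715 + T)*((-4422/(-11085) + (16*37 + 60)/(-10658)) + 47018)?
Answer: 17607280269762988/19690655 ≈ 8.9419e+8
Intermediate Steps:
(24715 + T)*((-4422/(-11085) + (16*37 + 60)/(-10658)) + 47018) = (24715 - 5697)*((-4422/(-11085) + (16*37 + 60)/(-10658)) + 47018) = 19018*((-4422*(-1/11085) + (592 + 60)*(-1/10658)) + 47018) = 19018*((1474/3695 + 652*(-1/10658)) + 47018) = 19018*((1474/3695 - 326/5329) + 47018) = 19018*(6650376/19690655 + 47018) = 19018*(925821867166/19690655) = 17607280269762988/19690655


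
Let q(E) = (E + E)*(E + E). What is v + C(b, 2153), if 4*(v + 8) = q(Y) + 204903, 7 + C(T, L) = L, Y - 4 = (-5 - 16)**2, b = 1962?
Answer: 1005555/4 ≈ 2.5139e+5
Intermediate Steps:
Y = 445 (Y = 4 + (-5 - 16)**2 = 4 + (-21)**2 = 4 + 441 = 445)
q(E) = 4*E**2 (q(E) = (2*E)*(2*E) = 4*E**2)
C(T, L) = -7 + L
v = 996971/4 (v = -8 + (4*445**2 + 204903)/4 = -8 + (4*198025 + 204903)/4 = -8 + (792100 + 204903)/4 = -8 + (1/4)*997003 = -8 + 997003/4 = 996971/4 ≈ 2.4924e+5)
v + C(b, 2153) = 996971/4 + (-7 + 2153) = 996971/4 + 2146 = 1005555/4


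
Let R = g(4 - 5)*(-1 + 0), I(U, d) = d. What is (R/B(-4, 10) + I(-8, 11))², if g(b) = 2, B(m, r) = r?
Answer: 2916/25 ≈ 116.64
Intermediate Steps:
R = -2 (R = 2*(-1 + 0) = 2*(-1) = -2)
(R/B(-4, 10) + I(-8, 11))² = (-2/10 + 11)² = (-2*⅒ + 11)² = (-⅕ + 11)² = (54/5)² = 2916/25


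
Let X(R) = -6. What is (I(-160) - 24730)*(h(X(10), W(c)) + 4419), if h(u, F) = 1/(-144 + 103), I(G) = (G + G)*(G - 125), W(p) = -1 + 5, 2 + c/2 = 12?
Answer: 12042901660/41 ≈ 2.9373e+8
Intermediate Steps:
c = 20 (c = -4 + 2*12 = -4 + 24 = 20)
W(p) = 4
I(G) = 2*G*(-125 + G) (I(G) = (2*G)*(-125 + G) = 2*G*(-125 + G))
h(u, F) = -1/41 (h(u, F) = 1/(-41) = -1/41)
(I(-160) - 24730)*(h(X(10), W(c)) + 4419) = (2*(-160)*(-125 - 160) - 24730)*(-1/41 + 4419) = (2*(-160)*(-285) - 24730)*(181178/41) = (91200 - 24730)*(181178/41) = 66470*(181178/41) = 12042901660/41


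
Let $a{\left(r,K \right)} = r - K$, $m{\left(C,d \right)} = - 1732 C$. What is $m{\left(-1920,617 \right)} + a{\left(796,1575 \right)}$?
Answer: $3324661$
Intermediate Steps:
$m{\left(-1920,617 \right)} + a{\left(796,1575 \right)} = \left(-1732\right) \left(-1920\right) + \left(796 - 1575\right) = 3325440 + \left(796 - 1575\right) = 3325440 - 779 = 3324661$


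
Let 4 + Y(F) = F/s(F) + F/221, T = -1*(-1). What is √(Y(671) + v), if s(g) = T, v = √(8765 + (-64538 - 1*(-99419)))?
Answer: √(32725238 + 48841*√43646)/221 ≈ 29.647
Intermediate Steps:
v = √43646 (v = √(8765 + (-64538 + 99419)) = √(8765 + 34881) = √43646 ≈ 208.92)
T = 1
s(g) = 1
Y(F) = -4 + 222*F/221 (Y(F) = -4 + (F/1 + F/221) = -4 + (F*1 + F*(1/221)) = -4 + (F + F/221) = -4 + 222*F/221)
√(Y(671) + v) = √((-4 + (222/221)*671) + √43646) = √((-4 + 148962/221) + √43646) = √(148078/221 + √43646)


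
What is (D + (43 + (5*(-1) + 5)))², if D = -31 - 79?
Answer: 4489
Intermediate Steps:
D = -110
(D + (43 + (5*(-1) + 5)))² = (-110 + (43 + (5*(-1) + 5)))² = (-110 + (43 + (-5 + 5)))² = (-110 + (43 + 0))² = (-110 + 43)² = (-67)² = 4489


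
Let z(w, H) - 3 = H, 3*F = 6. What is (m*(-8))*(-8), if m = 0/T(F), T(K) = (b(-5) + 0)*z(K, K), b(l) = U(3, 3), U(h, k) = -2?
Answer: 0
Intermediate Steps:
F = 2 (F = (⅓)*6 = 2)
b(l) = -2
z(w, H) = 3 + H
T(K) = -6 - 2*K (T(K) = (-2 + 0)*(3 + K) = -2*(3 + K) = -6 - 2*K)
m = 0 (m = 0/(-6 - 2*2) = 0/(-6 - 4) = 0/(-10) = 0*(-⅒) = 0)
(m*(-8))*(-8) = (0*(-8))*(-8) = 0*(-8) = 0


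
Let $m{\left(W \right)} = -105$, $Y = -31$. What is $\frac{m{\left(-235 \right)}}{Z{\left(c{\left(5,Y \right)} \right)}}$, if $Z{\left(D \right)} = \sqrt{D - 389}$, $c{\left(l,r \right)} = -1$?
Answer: $\frac{7 i \sqrt{390}}{26} \approx 5.3169 i$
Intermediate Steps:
$Z{\left(D \right)} = \sqrt{-389 + D}$
$\frac{m{\left(-235 \right)}}{Z{\left(c{\left(5,Y \right)} \right)}} = - \frac{105}{\sqrt{-389 - 1}} = - \frac{105}{\sqrt{-390}} = - \frac{105}{i \sqrt{390}} = - 105 \left(- \frac{i \sqrt{390}}{390}\right) = \frac{7 i \sqrt{390}}{26}$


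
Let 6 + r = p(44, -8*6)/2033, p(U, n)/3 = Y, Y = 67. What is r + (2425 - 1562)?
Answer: 1742482/2033 ≈ 857.10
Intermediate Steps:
p(U, n) = 201 (p(U, n) = 3*67 = 201)
r = -11997/2033 (r = -6 + 201/2033 = -11997/2033 ≈ -5.9011)
r + (2425 - 1562) = -11997/2033 + (2425 - 1562) = -11997/2033 + 863 = 1742482/2033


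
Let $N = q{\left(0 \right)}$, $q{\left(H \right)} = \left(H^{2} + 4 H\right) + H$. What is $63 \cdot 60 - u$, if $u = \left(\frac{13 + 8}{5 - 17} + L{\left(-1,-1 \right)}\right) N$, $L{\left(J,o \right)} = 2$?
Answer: $3780$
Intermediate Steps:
$q{\left(H \right)} = H^{2} + 5 H$
$N = 0$ ($N = 0 \left(5 + 0\right) = 0 \cdot 5 = 0$)
$u = 0$ ($u = \left(\frac{13 + 8}{5 - 17} + 2\right) 0 = \left(\frac{21}{-12} + 2\right) 0 = \left(21 \left(- \frac{1}{12}\right) + 2\right) 0 = \left(- \frac{7}{4} + 2\right) 0 = \frac{1}{4} \cdot 0 = 0$)
$63 \cdot 60 - u = 63 \cdot 60 - 0 = 3780 + 0 = 3780$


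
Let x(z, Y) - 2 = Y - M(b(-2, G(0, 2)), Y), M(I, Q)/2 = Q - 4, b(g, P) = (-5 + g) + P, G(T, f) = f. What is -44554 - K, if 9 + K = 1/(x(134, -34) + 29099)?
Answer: -1298174936/29143 ≈ -44545.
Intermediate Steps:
b(g, P) = -5 + P + g
M(I, Q) = -8 + 2*Q (M(I, Q) = 2*(Q - 4) = 2*(-4 + Q) = -8 + 2*Q)
x(z, Y) = 10 - Y (x(z, Y) = 2 + (Y - (-8 + 2*Y)) = 2 + (Y + (8 - 2*Y)) = 2 + (8 - Y) = 10 - Y)
K = -262286/29143 (K = -9 + 1/((10 - 1*(-34)) + 29099) = -9 + 1/((10 + 34) + 29099) = -9 + 1/(44 + 29099) = -9 + 1/29143 = -262286/29143 ≈ -9.0000)
-44554 - K = -44554 - 1*(-262286/29143) = -44554 + 262286/29143 = -1298174936/29143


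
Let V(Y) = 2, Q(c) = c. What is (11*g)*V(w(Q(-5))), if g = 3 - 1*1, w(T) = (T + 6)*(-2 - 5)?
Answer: 44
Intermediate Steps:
w(T) = -42 - 7*T (w(T) = (6 + T)*(-7) = -42 - 7*T)
g = 2 (g = 3 - 1 = 2)
(11*g)*V(w(Q(-5))) = (11*2)*2 = 22*2 = 44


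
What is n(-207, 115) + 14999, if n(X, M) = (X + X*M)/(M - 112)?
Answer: 6995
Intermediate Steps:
n(X, M) = (X + M*X)/(-112 + M)
n(-207, 115) + 14999 = -207*(1 + 115)/(-112 + 115) + 14999 = -207*116/3 + 14999 = -207*⅓*116 + 14999 = -8004 + 14999 = 6995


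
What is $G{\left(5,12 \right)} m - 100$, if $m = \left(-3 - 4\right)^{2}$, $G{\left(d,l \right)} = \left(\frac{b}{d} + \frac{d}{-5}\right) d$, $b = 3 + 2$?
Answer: $-100$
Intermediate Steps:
$b = 5$
$G{\left(d,l \right)} = d \left(\frac{5}{d} - \frac{d}{5}\right)$ ($G{\left(d,l \right)} = \left(\frac{5}{d} + \frac{d}{-5}\right) d = \left(\frac{5}{d} + d \left(- \frac{1}{5}\right)\right) d = \left(\frac{5}{d} - \frac{d}{5}\right) d = d \left(\frac{5}{d} - \frac{d}{5}\right)$)
$m = 49$ ($m = \left(-7\right)^{2} = 49$)
$G{\left(5,12 \right)} m - 100 = \left(5 - \frac{5^{2}}{5}\right) 49 - 100 = \left(5 - 5\right) 49 - 100 = 0 \cdot 49 - 100 = 0 - 100 = -100$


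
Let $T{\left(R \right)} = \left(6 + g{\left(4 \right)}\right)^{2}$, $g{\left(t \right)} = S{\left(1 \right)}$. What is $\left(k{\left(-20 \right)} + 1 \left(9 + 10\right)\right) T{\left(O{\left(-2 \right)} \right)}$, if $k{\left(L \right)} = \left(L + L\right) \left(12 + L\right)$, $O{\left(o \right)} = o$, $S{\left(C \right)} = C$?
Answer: $16611$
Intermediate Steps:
$g{\left(t \right)} = 1$
$k{\left(L \right)} = 2 L \left(12 + L\right)$
$T{\left(R \right)} = 49$ ($T{\left(R \right)} = \left(6 + 1\right)^{2} = 7^{2} = 49$)
$\left(k{\left(-20 \right)} + 1 \left(9 + 10\right)\right) T{\left(O{\left(-2 \right)} \right)} = \left(2 \left(-20\right) \left(12 - 20\right) + 1 \left(9 + 10\right)\right) 49 = \left(2 \left(-20\right) \left(-8\right) + 1 \cdot 19\right) 49 = \left(320 + 19\right) 49 = 339 \cdot 49 = 16611$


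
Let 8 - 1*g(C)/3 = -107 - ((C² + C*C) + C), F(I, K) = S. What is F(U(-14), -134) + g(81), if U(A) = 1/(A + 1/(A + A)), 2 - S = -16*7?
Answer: 40068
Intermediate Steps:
S = 114 (S = 2 - (-16)*7 = 2 - 1*(-112) = 2 + 112 = 114)
U(A) = 1/(A + 1/(2*A))
F(I, K) = 114
g(C) = 345 + 3*C + 6*C² (g(C) = 24 - 3*(-107 - ((C² + C*C) + C)) = 24 - 3*(-107 - ((C² + C²) + C)) = 24 - 3*(-107 - (2*C² + C)) = 24 - 3*(-107 - (C + 2*C²)) = 24 - 3*(-107 + (-C - 2*C²)) = 24 - 3*(-107 - C - 2*C²) = 24 + (321 + 3*C + 6*C²) = 345 + 3*C + 6*C²)
F(U(-14), -134) + g(81) = 114 + (345 + 3*81 + 6*81²) = 114 + (345 + 243 + 6*6561) = 114 + (345 + 243 + 39366) = 114 + 39954 = 40068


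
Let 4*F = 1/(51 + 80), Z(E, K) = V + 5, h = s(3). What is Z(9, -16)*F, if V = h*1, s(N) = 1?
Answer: 3/262 ≈ 0.011450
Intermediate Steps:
h = 1
V = 1 (V = 1*1 = 1)
Z(E, K) = 6 (Z(E, K) = 1 + 5 = 6)
F = 1/524 (F = 1/(4*(51 + 80)) = (1/4)/131 = (1/4)*(1/131) = 1/524 ≈ 0.0019084)
Z(9, -16)*F = 6*(1/524) = 3/262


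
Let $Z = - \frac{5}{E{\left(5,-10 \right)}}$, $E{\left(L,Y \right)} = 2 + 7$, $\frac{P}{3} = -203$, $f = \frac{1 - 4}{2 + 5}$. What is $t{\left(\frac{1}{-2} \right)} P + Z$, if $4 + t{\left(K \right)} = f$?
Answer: $\frac{24268}{9} \approx 2696.4$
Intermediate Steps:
$f = - \frac{3}{7} \approx -0.42857$
$t{\left(K \right)} = - \frac{31}{7}$ ($t{\left(K \right)} = -4 - \frac{3}{7} = - \frac{31}{7}$)
$P = -609$ ($P = 3 \left(-203\right) = -609$)
$E{\left(L,Y \right)} = 9$
$Z = - \frac{5}{9} \approx -0.55556$
$t{\left(\frac{1}{-2} \right)} P + Z = \left(- \frac{31}{7}\right) \left(-609\right) - \frac{5}{9} = 2697 - \frac{5}{9} = \frac{24268}{9}$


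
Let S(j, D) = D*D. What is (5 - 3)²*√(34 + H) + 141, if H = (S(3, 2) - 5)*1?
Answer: 141 + 4*√33 ≈ 163.98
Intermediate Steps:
S(j, D) = D²
H = -1 (H = (2² - 5)*1 = (4 - 5)*1 = -1*1 = -1)
(5 - 3)²*√(34 + H) + 141 = (5 - 3)²*√(34 - 1) + 141 = 2²*√33 + 141 = 4*√33 + 141 = 141 + 4*√33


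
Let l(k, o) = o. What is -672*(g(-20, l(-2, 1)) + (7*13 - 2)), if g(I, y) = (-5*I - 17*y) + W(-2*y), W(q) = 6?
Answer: -119616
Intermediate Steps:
g(I, y) = 6 - 17*y - 5*I (g(I, y) = (-5*I - 17*y) + 6 = (-17*y - 5*I) + 6 = 6 - 17*y - 5*I)
-672*(g(-20, l(-2, 1)) + (7*13 - 2)) = -672*((6 - 17*1 - 5*(-20)) + (7*13 - 2)) = -672*((6 - 17 + 100) + (91 - 2)) = -672*(89 + 89) = -672*178 = -119616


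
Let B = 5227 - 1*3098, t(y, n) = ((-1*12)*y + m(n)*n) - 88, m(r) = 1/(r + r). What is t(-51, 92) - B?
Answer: -3209/2 ≈ -1604.5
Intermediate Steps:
m(r) = 1/(2*r)
t(y, n) = -175/2 - 12*y (t(y, n) = ((-1*12)*y + (1/(2*n))*n) - 88 = (-12*y + 1/2) - 88 = (1/2 - 12*y) - 88 = -175/2 - 12*y)
B = 2129 (B = 5227 - 3098 = 2129)
t(-51, 92) - B = (-175/2 - 12*(-51)) - 1*2129 = (-175/2 + 612) - 2129 = 1049/2 - 2129 = -3209/2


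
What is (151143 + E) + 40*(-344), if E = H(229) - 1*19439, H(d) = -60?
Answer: 117884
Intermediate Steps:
E = -19499 (E = -60 - 1*19439 = -60 - 19439 = -19499)
(151143 + E) + 40*(-344) = (151143 - 19499) + 40*(-344) = 131644 - 13760 = 117884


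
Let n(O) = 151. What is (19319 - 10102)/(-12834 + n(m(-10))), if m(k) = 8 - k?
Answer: -9217/12683 ≈ -0.72672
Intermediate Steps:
(19319 - 10102)/(-12834 + n(m(-10))) = (19319 - 10102)/(-12834 + 151) = 9217/(-12683) = 9217*(-1/12683) = -9217/12683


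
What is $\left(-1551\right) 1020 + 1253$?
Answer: $-1580767$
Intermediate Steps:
$\left(-1551\right) 1020 + 1253 = -1582020 + 1253 = -1580767$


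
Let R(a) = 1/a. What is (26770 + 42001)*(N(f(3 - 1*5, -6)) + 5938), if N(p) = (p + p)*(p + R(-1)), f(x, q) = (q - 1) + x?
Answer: 420740978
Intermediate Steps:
f(x, q) = -1 + q + x (f(x, q) = (-1 + q) + x = -1 + q + x)
N(p) = 2*p*(-1 + p) (N(p) = (p + p)*(p + 1/(-1)) = (2*p)*(p - 1) = (2*p)*(-1 + p) = 2*p*(-1 + p))
(26770 + 42001)*(N(f(3 - 1*5, -6)) + 5938) = (26770 + 42001)*(2*(-1 - 6 + (3 - 1*5))*(-1 + (-1 - 6 + (3 - 1*5))) + 5938) = 68771*(2*(-1 - 6 + (3 - 5))*(-1 + (-1 - 6 + (3 - 5))) + 5938) = 68771*(2*(-1 - 6 - 2)*(-1 + (-1 - 6 - 2)) + 5938) = 68771*(2*(-9)*(-1 - 9) + 5938) = 68771*(2*(-9)*(-10) + 5938) = 68771*(180 + 5938) = 68771*6118 = 420740978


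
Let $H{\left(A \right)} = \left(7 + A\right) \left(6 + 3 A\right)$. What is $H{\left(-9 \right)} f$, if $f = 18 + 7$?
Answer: $1050$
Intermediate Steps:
$f = 25$
$H{\left(A \right)} = \left(6 + 3 A\right) \left(7 + A\right)$
$H{\left(-9 \right)} f = \left(42 + 3 \left(-9\right)^{2} + 27 \left(-9\right)\right) 25 = \left(42 + 3 \cdot 81 - 243\right) 25 = \left(42 + 243 - 243\right) 25 = 42 \cdot 25 = 1050$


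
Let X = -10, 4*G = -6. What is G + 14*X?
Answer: -283/2 ≈ -141.50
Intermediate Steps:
G = -3/2 (G = (¼)*(-6) = -3/2 ≈ -1.5000)
G + 14*X = -3/2 + 14*(-10) = -3/2 - 140 = -283/2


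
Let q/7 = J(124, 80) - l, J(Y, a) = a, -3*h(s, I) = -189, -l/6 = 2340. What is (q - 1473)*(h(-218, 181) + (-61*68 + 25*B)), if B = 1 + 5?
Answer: -383139145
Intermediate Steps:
l = -14040 (l = -6*2340 = -14040)
h(s, I) = 63 (h(s, I) = -⅓*(-189) = 63)
B = 6
q = 98840 (q = 7*(80 - 1*(-14040)) = 7*(80 + 14040) = 7*14120 = 98840)
(q - 1473)*(h(-218, 181) + (-61*68 + 25*B)) = (98840 - 1473)*(63 + (-61*68 + 25*6)) = 97367*(63 + (-4148 + 150)) = 97367*(63 - 3998) = 97367*(-3935) = -383139145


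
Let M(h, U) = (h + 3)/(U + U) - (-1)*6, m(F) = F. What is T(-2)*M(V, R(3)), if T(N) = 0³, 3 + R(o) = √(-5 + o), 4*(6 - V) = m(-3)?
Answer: 0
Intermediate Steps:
V = 27/4 (V = 6 - ¼*(-3) = 6 + ¾ = 27/4 ≈ 6.7500)
R(o) = -3 + √(-5 + o)
T(N) = 0
M(h, U) = 6 + (3 + h)/(2*U) (M(h, U) = (3 + h)/((2*U)) - 1*(-6) = (3 + h)*(1/(2*U)) + 6 = (3 + h)/(2*U) + 6 = 6 + (3 + h)/(2*U))
T(-2)*M(V, R(3)) = 0*((3 + 27/4 + 12*(-3 + √(-5 + 3)))/(2*(-3 + √(-5 + 3)))) = 0*((3 + 27/4 + 12*(-3 + √(-2)))/(2*(-3 + √(-2)))) = 0*((3 + 27/4 + 12*(-3 + I*√2))/(2*(-3 + I*√2))) = 0*((3 + 27/4 + (-36 + 12*I*√2))/(2*(-3 + I*√2))) = 0*((-105/4 + 12*I*√2)/(2*(-3 + I*√2))) = 0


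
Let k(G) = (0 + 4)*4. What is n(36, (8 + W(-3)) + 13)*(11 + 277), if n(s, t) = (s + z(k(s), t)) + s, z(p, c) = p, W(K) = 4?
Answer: 25344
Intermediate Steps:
k(G) = 16 (k(G) = 4*4 = 16)
n(s, t) = 16 + 2*s (n(s, t) = (s + 16) + s = (16 + s) + s = 16 + 2*s)
n(36, (8 + W(-3)) + 13)*(11 + 277) = (16 + 2*36)*(11 + 277) = (16 + 72)*288 = 88*288 = 25344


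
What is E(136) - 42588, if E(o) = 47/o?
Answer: -5791921/136 ≈ -42588.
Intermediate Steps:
E(136) - 42588 = 47/136 - 42588 = -5791921/136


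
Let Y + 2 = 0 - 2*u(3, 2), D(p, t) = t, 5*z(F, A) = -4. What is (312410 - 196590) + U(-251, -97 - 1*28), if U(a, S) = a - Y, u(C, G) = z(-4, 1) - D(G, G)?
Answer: 577827/5 ≈ 1.1557e+5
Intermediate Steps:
z(F, A) = -⅘ (z(F, A) = (⅕)*(-4) = -⅘)
u(C, G) = -⅘ - G
Y = 18/5 (Y = -2 + (0 - 2*(-⅘ - 1*2)) = -2 + (0 - 2*(-⅘ - 2)) = -2 + (0 - 2*(-14/5)) = -2 + (0 + 28/5) = -2 + 28/5 = 18/5 ≈ 3.6000)
U(a, S) = -18/5 + a (U(a, S) = a - 1*18/5 = a - 18/5 = -18/5 + a)
(312410 - 196590) + U(-251, -97 - 1*28) = (312410 - 196590) + (-18/5 - 251) = 115820 - 1273/5 = 577827/5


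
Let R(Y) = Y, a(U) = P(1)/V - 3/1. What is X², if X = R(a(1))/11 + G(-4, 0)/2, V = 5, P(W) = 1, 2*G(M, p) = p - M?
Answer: 1681/3025 ≈ 0.55570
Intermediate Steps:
G(M, p) = p/2 - M/2 (G(M, p) = (p - M)/2 = p/2 - M/2)
a(U) = -14/5 (a(U) = 1/5 - 3/1 = 1*(⅕) - 3*1 = ⅕ - 3 = -14/5)
X = 41/55 (X = -14/5/11 + ((½)*0 - ½*(-4))/2 = -14/5*1/11 + (0 + 2)*(½) = -14/55 + 2*(½) = -14/55 + 1 = 41/55 ≈ 0.74545)
X² = (41/55)² = 1681/3025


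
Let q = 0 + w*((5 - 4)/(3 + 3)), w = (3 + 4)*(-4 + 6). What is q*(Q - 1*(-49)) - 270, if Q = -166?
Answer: -543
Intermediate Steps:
w = 14 (w = 7*2 = 14)
q = 7/3 (q = 0 + 14*((5 - 4)/(3 + 3)) = 0 + 14*(1/6) = 0 + 14*(1*(⅙)) = 0 + 14*(⅙) = 0 + 7/3 = 7/3 ≈ 2.3333)
q*(Q - 1*(-49)) - 270 = 7*(-166 - 1*(-49))/3 - 270 = 7*(-166 + 49)/3 - 270 = (7/3)*(-117) - 270 = -273 - 270 = -543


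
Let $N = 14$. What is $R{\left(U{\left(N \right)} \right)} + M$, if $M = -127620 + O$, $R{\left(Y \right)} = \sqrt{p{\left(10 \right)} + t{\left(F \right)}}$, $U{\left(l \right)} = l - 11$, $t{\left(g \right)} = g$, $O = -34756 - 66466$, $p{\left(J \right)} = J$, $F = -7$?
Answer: $-228842 + \sqrt{3} \approx -2.2884 \cdot 10^{5}$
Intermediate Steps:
$O = -101222$
$U{\left(l \right)} = -11 + l$ ($U{\left(l \right)} = l - 11 = -11 + l$)
$R{\left(Y \right)} = \sqrt{3}$ ($R{\left(Y \right)} = \sqrt{10 - 7} = \sqrt{3}$)
$M = -228842$ ($M = -127620 - 101222 = -228842$)
$R{\left(U{\left(N \right)} \right)} + M = \sqrt{3} - 228842 = -228842 + \sqrt{3}$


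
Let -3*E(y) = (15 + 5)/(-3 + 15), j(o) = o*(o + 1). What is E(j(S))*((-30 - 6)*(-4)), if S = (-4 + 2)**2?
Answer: -80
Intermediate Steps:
S = 4 (S = (-2)**2 = 4)
j(o) = o*(1 + o)
E(y) = -5/9 (E(y) = -(15 + 5)/(3*(-3 + 15)) = -20/(3*12) = -1/3*5/3 = -5/9)
E(j(S))*((-30 - 6)*(-4)) = -5*(-30 - 6)*(-4)/9 = -(-20)*(-4) = -5/9*144 = -80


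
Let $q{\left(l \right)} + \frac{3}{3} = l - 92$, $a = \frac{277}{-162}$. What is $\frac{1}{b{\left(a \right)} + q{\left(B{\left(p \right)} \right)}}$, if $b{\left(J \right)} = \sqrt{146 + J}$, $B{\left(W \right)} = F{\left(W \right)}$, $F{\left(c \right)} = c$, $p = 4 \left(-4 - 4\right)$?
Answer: $- \frac{162}{20063} - \frac{9 \sqrt{1870}}{501575} \approx -0.0088505$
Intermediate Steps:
$p = -32$ ($p = 4 \left(-8\right) = -32$)
$B{\left(W \right)} = W$
$a = - \frac{277}{162}$ ($a = 277 \left(- \frac{1}{162}\right) = - \frac{277}{162} \approx -1.7099$)
$q{\left(l \right)} = -93 + l$ ($q{\left(l \right)} = -1 + \left(l - 92\right) = -1 + \left(-92 + l\right) = -93 + l$)
$\frac{1}{b{\left(a \right)} + q{\left(B{\left(p \right)} \right)}} = \frac{1}{\sqrt{146 - \frac{277}{162}} - 125} = \frac{1}{\sqrt{\frac{23375}{162}} - 125} = \frac{1}{\frac{5 \sqrt{1870}}{18} - 125} = \frac{1}{-125 + \frac{5 \sqrt{1870}}{18}}$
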